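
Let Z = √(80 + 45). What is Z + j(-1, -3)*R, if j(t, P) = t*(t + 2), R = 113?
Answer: -113 + 5*√5 ≈ -101.82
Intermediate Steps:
j(t, P) = t*(2 + t)
Z = 5*√5 (Z = √125 = 5*√5 ≈ 11.180)
Z + j(-1, -3)*R = 5*√5 - (2 - 1)*113 = 5*√5 - 1*1*113 = 5*√5 - 1*113 = 5*√5 - 113 = -113 + 5*√5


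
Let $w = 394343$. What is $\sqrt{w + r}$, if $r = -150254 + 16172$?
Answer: $\sqrt{260261} \approx 510.16$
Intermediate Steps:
$r = -134082$
$\sqrt{w + r} = \sqrt{394343 - 134082} = \sqrt{260261}$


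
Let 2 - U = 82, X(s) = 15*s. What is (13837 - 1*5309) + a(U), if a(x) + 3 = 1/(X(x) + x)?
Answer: 10911999/1280 ≈ 8525.0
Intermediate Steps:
U = -80 (U = 2 - 1*82 = 2 - 82 = -80)
a(x) = -3 + 1/(16*x) (a(x) = -3 + 1/(15*x + x) = -3 + 1/(16*x))
(13837 - 1*5309) + a(U) = (13837 - 1*5309) + (-3 + (1/16)/(-80)) = (13837 - 5309) + (-3 + (1/16)*(-1/80)) = 8528 + (-3 - 1/1280) = 8528 - 3841/1280 = 10911999/1280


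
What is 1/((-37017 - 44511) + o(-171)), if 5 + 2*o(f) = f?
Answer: -1/81616 ≈ -1.2252e-5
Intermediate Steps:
o(f) = -5/2 + f/2
1/((-37017 - 44511) + o(-171)) = 1/((-37017 - 44511) + (-5/2 + (½)*(-171))) = 1/(-81528 + (-5/2 - 171/2)) = 1/(-81528 - 88) = 1/(-81616) = -1/81616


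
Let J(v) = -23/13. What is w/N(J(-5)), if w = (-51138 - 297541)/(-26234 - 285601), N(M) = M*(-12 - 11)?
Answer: 4532827/164960715 ≈ 0.027478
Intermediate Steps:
J(v) = -23/13 (J(v) = -23*1/13 = -23/13)
N(M) = -23*M (N(M) = M*(-23) = -23*M)
w = 348679/311835 (w = -348679/(-311835) = -348679*(-1/311835) = 348679/311835 ≈ 1.1182)
w/N(J(-5)) = 348679/(311835*((-23*(-23/13)))) = 348679/(311835*(529/13)) = (348679/311835)*(13/529) = 4532827/164960715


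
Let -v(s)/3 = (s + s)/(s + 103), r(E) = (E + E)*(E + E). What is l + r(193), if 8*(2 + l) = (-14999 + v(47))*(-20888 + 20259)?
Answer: 132843819/100 ≈ 1.3284e+6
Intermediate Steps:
r(E) = 4*E² (r(E) = (2*E)*(2*E) = 4*E²)
v(s) = -6*s/(103 + s) (v(s) = -3*(s + s)/(s + 103) = -3*2*s/(103 + s) = -6*s/(103 + s))
l = 117944219/100 (l = -2 + ((-14999 - 6*47/(103 + 47))*(-20888 + 20259))/8 = -2 + ((-14999 - 6*47/150)*(-629))/8 = -2 + ((-14999 - 6*47*1/150)*(-629))/8 = -2 + ((-14999 - 47/25)*(-629))/8 = -2 + (-375022/25*(-629))/8 = -2 + (⅛)*(235888838/25) = -2 + 117944419/100 = 117944219/100 ≈ 1.1794e+6)
l + r(193) = 117944219/100 + 4*193² = 117944219/100 + 4*37249 = 117944219/100 + 148996 = 132843819/100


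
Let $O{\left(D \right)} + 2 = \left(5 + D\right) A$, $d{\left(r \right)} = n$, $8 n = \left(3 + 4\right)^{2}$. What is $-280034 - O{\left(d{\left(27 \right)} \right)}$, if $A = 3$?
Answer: $- \frac{2240523}{8} \approx -2.8007 \cdot 10^{5}$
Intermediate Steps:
$n = \frac{49}{8}$ ($n = \frac{\left(3 + 4\right)^{2}}{8} = \frac{7^{2}}{8} = \frac{1}{8} \cdot 49 = \frac{49}{8} \approx 6.125$)
$d{\left(r \right)} = \frac{49}{8}$
$O{\left(D \right)} = 13 + 3 D$ ($O{\left(D \right)} = -2 + \left(5 + D\right) 3 = -2 + \left(15 + 3 D\right) = 13 + 3 D$)
$-280034 - O{\left(d{\left(27 \right)} \right)} = -280034 - \left(13 + 3 \cdot \frac{49}{8}\right) = -280034 - \left(13 + \frac{147}{8}\right) = -280034 - \frac{251}{8} = - \frac{2240523}{8}$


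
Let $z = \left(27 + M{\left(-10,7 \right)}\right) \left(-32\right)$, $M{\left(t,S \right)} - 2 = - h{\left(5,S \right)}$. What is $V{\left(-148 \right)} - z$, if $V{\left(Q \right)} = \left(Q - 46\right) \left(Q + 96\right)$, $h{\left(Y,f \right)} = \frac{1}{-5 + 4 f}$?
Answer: $\frac{253336}{23} \approx 11015.0$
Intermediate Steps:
$M{\left(t,S \right)} = 2 - \frac{1}{-5 + 4 S}$
$V{\left(Q \right)} = \left(-46 + Q\right) \left(96 + Q\right)$
$z = - \frac{21312}{23}$ ($z = \left(27 + \frac{-11 + 8 \cdot 7}{-5 + 4 \cdot 7}\right) \left(-32\right) = \left(27 + \frac{-11 + 56}{-5 + 28}\right) \left(-32\right) = \left(27 + \frac{1}{23} \cdot 45\right) \left(-32\right) = \left(27 + \frac{45}{23}\right) \left(-32\right) = \frac{666}{23} \left(-32\right) = - \frac{21312}{23} \approx -926.61$)
$V{\left(-148 \right)} - z = \left(-4416 + \left(-148\right)^{2} + 50 \left(-148\right)\right) - - \frac{21312}{23} = \left(-4416 + 21904 - 7400\right) + \frac{21312}{23} = 10088 + \frac{21312}{23} = \frac{253336}{23}$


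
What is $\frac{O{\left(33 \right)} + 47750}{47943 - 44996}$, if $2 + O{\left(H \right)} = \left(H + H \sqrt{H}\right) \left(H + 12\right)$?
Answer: $\frac{49233}{2947} + \frac{1485 \sqrt{33}}{2947} \approx 19.601$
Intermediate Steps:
$O{\left(H \right)} = -2 + \left(12 + H\right) \left(H + H^{\frac{3}{2}}\right)$ ($O{\left(H \right)} = -2 + \left(H + H \sqrt{H}\right) \left(H + 12\right) = -2 + \left(H + H^{\frac{3}{2}}\right) \left(12 + H\right) = -2 + \left(12 + H\right) \left(H + H^{\frac{3}{2}}\right)$)
$\frac{O{\left(33 \right)} + 47750}{47943 - 44996} = \frac{\left(-2 + 33^{2} + 33^{\frac{5}{2}} + 12 \cdot 33 + 12 \cdot 33^{\frac{3}{2}}\right) + 47750}{47943 - 44996} = \frac{\left(-2 + 1089 + 1089 \sqrt{33} + 396 + 12 \cdot 33 \sqrt{33}\right) + 47750}{2947} = \left(\left(-2 + 1089 + 1089 \sqrt{33} + 396 + 396 \sqrt{33}\right) + 47750\right) \frac{1}{2947} = \left(\left(1483 + 1485 \sqrt{33}\right) + 47750\right) \frac{1}{2947} = \left(49233 + 1485 \sqrt{33}\right) \frac{1}{2947} = \frac{49233}{2947} + \frac{1485 \sqrt{33}}{2947}$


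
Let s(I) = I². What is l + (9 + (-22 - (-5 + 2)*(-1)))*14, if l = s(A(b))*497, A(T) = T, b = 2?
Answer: 1764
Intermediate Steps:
l = 1988 (l = 2²*497 = 4*497 = 1988)
l + (9 + (-22 - (-5 + 2)*(-1)))*14 = 1988 + (9 + (-22 - (-5 + 2)*(-1)))*14 = 1988 + (9 + (-22 - (-3)*(-1)))*14 = 1988 + (9 + (-22 - 1*3))*14 = 1988 + (9 + (-22 - 3))*14 = 1988 + (9 - 25)*14 = 1988 - 16*14 = 1988 - 224 = 1764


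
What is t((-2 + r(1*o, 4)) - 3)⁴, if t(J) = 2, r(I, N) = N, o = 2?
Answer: 16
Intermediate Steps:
t((-2 + r(1*o, 4)) - 3)⁴ = 2⁴ = 16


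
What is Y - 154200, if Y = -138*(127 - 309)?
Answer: -129084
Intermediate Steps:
Y = 25116 (Y = -138*(-182) = 25116)
Y - 154200 = 25116 - 154200 = -129084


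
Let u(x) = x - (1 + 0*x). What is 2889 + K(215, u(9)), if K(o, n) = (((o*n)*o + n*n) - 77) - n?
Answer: 372668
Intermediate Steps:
u(x) = -1 + x (u(x) = x - (1 + 0) = x - 1*1 = x - 1 = -1 + x)
K(o, n) = -77 + n² - n + n*o² (K(o, n) = (((n*o)*o + n²) - 77) - n = ((n*o² + n²) - 77) - n = ((n² + n*o²) - 77) - n = (-77 + n² + n*o²) - n = -77 + n² - n + n*o²)
2889 + K(215, u(9)) = 2889 + (-77 + (-1 + 9)² - (-1 + 9) + (-1 + 9)*215²) = 2889 + (-77 + 8² - 1*8 + 8*46225) = 2889 + (-77 + 64 - 8 + 369800) = 2889 + 369779 = 372668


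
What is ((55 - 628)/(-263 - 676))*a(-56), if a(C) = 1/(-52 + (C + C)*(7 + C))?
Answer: 191/1701468 ≈ 0.00011226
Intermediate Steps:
a(C) = 1/(-52 + 2*C*(7 + C)) (a(C) = 1/(-52 + (2*C)*(7 + C)) = 1/(-52 + 2*C*(7 + C)))
((55 - 628)/(-263 - 676))*a(-56) = ((55 - 628)/(-263 - 676))*(1/(2*(-26 + (-56)**2 + 7*(-56)))) = (-573/(-939))*(1/(2*(-26 + 3136 - 392))) = (-573*(-1/939))*((1/2)/2718) = 191*((1/2)*(1/2718))/313 = (191/313)*(1/5436) = 191/1701468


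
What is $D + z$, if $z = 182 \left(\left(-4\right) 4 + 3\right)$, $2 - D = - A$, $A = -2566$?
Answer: $-4930$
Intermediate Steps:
$D = -2564$ ($D = 2 - \left(-1\right) \left(-2566\right) = 2 - 2566 = -2564$)
$z = -2366$ ($z = 182 \left(-16 + 3\right) = 182 \left(-13\right) = -2366$)
$D + z = -2564 - 2366 = -4930$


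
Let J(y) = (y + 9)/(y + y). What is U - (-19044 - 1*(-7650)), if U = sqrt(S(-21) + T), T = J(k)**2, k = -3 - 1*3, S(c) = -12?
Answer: 11394 + I*sqrt(191)/4 ≈ 11394.0 + 3.4551*I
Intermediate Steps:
k = -6 (k = -3 - 3 = -6)
J(y) = (9 + y)/(2*y) (J(y) = (9 + y)/((2*y)) = (9 + y)*(1/(2*y)) = (9 + y)/(2*y))
T = 1/16 (T = ((1/2)*(9 - 6)/(-6))**2 = ((1/2)*(-1/6)*3)**2 = (-1/4)**2 = 1/16 ≈ 0.062500)
U = I*sqrt(191)/4 (U = sqrt(-12 + 1/16) = sqrt(-191/16) = I*sqrt(191)/4 ≈ 3.4551*I)
U - (-19044 - 1*(-7650)) = I*sqrt(191)/4 - (-19044 - 1*(-7650)) = I*sqrt(191)/4 - (-19044 + 7650) = I*sqrt(191)/4 - 1*(-11394) = I*sqrt(191)/4 + 11394 = 11394 + I*sqrt(191)/4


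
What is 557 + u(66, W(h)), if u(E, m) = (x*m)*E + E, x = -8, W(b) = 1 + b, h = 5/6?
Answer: -345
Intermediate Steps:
h = ⅚ (h = 5*(⅙) = ⅚ ≈ 0.83333)
u(E, m) = E - 8*E*m (u(E, m) = (-8*m)*E + E = -8*E*m + E = E - 8*E*m)
557 + u(66, W(h)) = 557 + 66*(1 - 8*(1 + ⅚)) = 557 + 66*(1 - 8*11/6) = 557 + 66*(1 - 44/3) = 557 + 66*(-41/3) = 557 - 902 = -345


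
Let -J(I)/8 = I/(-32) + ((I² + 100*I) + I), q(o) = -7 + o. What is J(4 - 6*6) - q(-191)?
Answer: 17854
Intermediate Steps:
J(I) = -8*I² - 3231*I/4 (J(I) = -8*(I/(-32) + ((I² + 100*I) + I)) = -8*(I*(-1/32) + (I² + 101*I)) = -8*(-I/32 + (I² + 101*I)) = -8*(I² + 3231*I/32) = -8*I² - 3231*I/4)
J(4 - 6*6) - q(-191) = -(4 - 6*6)*(3231 + 32*(4 - 6*6))/4 - (-7 - 191) = -(4 - 36)*(3231 + 32*(4 - 36))/4 - 1*(-198) = -¼*(-32)*(3231 + 32*(-32)) + 198 = -¼*(-32)*(3231 - 1024) + 198 = -¼*(-32)*2207 + 198 = 17656 + 198 = 17854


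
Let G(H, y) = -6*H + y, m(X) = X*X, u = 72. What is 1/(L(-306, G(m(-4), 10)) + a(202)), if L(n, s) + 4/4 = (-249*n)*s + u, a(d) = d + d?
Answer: -1/6552209 ≈ -1.5262e-7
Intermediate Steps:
a(d) = 2*d
m(X) = X²
G(H, y) = y - 6*H
L(n, s) = 71 - 249*n*s (L(n, s) = -1 + ((-249*n)*s + 72) = -1 + (-249*n*s + 72) = -1 + (72 - 249*n*s) = 71 - 249*n*s)
1/(L(-306, G(m(-4), 10)) + a(202)) = 1/((71 - 249*(-306)*(10 - 6*(-4)²)) + 2*202) = 1/((71 - 249*(-306)*(10 - 6*16)) + 404) = 1/((71 - 249*(-306)*(10 - 96)) + 404) = 1/((71 - 249*(-306)*(-86)) + 404) = 1/((71 - 6552684) + 404) = 1/(-6552613 + 404) = 1/(-6552209) = -1/6552209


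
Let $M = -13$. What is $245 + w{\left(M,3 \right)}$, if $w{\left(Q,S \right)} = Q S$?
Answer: $206$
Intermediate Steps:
$245 + w{\left(M,3 \right)} = 245 - 39 = 206$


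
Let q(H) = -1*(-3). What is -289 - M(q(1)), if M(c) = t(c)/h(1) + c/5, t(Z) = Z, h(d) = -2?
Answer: -2881/10 ≈ -288.10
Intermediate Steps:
q(H) = 3
M(c) = -3*c/10 (M(c) = c/(-2) + c/5 = c*(-1/2) + c*(1/5) = -c/2 + c/5 = -3*c/10)
-289 - M(q(1)) = -289 - (-3)*3/10 = -289 - 1*(-9/10) = -289 + 9/10 = -2881/10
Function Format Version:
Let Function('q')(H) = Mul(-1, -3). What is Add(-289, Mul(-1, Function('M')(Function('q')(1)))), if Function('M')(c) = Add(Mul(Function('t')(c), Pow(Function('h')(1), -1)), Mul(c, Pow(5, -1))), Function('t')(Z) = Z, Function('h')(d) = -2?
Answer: Rational(-2881, 10) ≈ -288.10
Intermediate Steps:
Function('q')(H) = 3
Function('M')(c) = Mul(Rational(-3, 10), c) (Function('M')(c) = Add(Mul(c, Pow(-2, -1)), Mul(c, Pow(5, -1))) = Add(Mul(c, Rational(-1, 2)), Mul(c, Rational(1, 5))) = Add(Mul(Rational(-1, 2), c), Mul(Rational(1, 5), c)) = Mul(Rational(-3, 10), c))
Add(-289, Mul(-1, Function('M')(Function('q')(1)))) = Add(-289, Mul(-1, Mul(Rational(-3, 10), 3))) = Add(-289, Mul(-1, Rational(-9, 10))) = Add(-289, Rational(9, 10)) = Rational(-2881, 10)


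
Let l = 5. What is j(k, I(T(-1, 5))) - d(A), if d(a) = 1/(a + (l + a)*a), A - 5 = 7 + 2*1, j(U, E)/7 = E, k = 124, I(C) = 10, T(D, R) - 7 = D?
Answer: 19599/280 ≈ 69.996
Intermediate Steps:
T(D, R) = 7 + D
j(U, E) = 7*E
A = 14 (A = 5 + (7 + 2*1) = 5 + (7 + 2) = 5 + 9 = 14)
d(a) = 1/(a + a*(5 + a)) (d(a) = 1/(a + (5 + a)*a) = 1/(a + a*(5 + a)))
j(k, I(T(-1, 5))) - d(A) = 7*10 - 1/(14*(6 + 14)) = 70 - 1/(14*20) = 70 - 1*1/280 = 70 - 1/280 = 19599/280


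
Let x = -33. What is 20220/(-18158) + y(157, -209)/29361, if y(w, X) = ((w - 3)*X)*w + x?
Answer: -46175160275/266568519 ≈ -173.22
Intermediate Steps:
y(w, X) = -33 + X*w*(-3 + w) (y(w, X) = ((w - 3)*X)*w - 33 = ((-3 + w)*X)*w - 33 = (X*(-3 + w))*w - 33 = X*w*(-3 + w) - 33 = -33 + X*w*(-3 + w))
20220/(-18158) + y(157, -209)/29361 = 20220/(-18158) + (-33 - 209*157**2 - 3*(-209)*157)/29361 = 20220*(-1/18158) + (-33 - 209*24649 + 98439)*(1/29361) = -10110/9079 + (-33 - 5151641 + 98439)*(1/29361) = -10110/9079 - 5053235*1/29361 = -10110/9079 - 5053235/29361 = -46175160275/266568519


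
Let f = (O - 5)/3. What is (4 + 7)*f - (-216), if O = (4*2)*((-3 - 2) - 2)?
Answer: -23/3 ≈ -7.6667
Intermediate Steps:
O = -56 (O = 8*(-5 - 2) = 8*(-7) = -56)
f = -61/3 (f = (-56 - 5)/3 = -61*⅓ = -61/3 ≈ -20.333)
(4 + 7)*f - (-216) = (4 + 7)*(-61/3) - (-216) = 11*(-61/3) - 24*(-9) = -671/3 + 216 = -23/3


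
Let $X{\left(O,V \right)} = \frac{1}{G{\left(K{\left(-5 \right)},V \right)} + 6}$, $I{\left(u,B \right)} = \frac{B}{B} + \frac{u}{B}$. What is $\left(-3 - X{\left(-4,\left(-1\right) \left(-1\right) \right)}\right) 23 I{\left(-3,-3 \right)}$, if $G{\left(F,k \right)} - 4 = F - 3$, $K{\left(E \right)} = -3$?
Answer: $- \frac{299}{2} \approx -149.5$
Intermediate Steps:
$G{\left(F,k \right)} = 1 + F$ ($G{\left(F,k \right)} = 4 + \left(F - 3\right) = 4 + \left(-3 + F\right) = 1 + F$)
$I{\left(u,B \right)} = 1 + \frac{u}{B}$
$X{\left(O,V \right)} = \frac{1}{4}$ ($X{\left(O,V \right)} = \frac{1}{\left(1 - 3\right) + 6} = \frac{1}{-2 + 6} = \frac{1}{4}$)
$\left(-3 - X{\left(-4,\left(-1\right) \left(-1\right) \right)}\right) 23 I{\left(-3,-3 \right)} = \left(-3 - \frac{1}{4}\right) 23 \frac{-3 - 3}{-3} = \left(-3 - \frac{1}{4}\right) 23 \left(\left(- \frac{1}{3}\right) \left(-6\right)\right) = \left(- \frac{13}{4}\right) 23 \cdot 2 = \left(- \frac{299}{4}\right) 2 = - \frac{299}{2}$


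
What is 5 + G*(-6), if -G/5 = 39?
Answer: 1175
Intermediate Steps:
G = -195 (G = -5*39 = -195)
5 + G*(-6) = 5 - 195*(-6) = 5 + 1170 = 1175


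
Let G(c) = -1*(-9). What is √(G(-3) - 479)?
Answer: I*√470 ≈ 21.679*I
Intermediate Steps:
G(c) = 9
√(G(-3) - 479) = √(9 - 479) = √(-470) = I*√470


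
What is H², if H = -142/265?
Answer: 20164/70225 ≈ 0.28713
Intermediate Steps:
H = -142/265 (H = -142*1/265 = -142/265 ≈ -0.53585)
H² = (-142/265)² = 20164/70225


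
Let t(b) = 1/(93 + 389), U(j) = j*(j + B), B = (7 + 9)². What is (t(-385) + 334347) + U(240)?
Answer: 218532535/482 ≈ 4.5339e+5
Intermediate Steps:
B = 256 (B = 16² = 256)
U(j) = j*(256 + j) (U(j) = j*(j + 256) = j*(256 + j))
t(b) = 1/482
(t(-385) + 334347) + U(240) = (1/482 + 334347) + 240*(256 + 240) = 161155255/482 + 240*496 = 161155255/482 + 119040 = 218532535/482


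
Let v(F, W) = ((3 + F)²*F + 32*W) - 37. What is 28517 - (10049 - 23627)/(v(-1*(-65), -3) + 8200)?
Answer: 8801129737/308627 ≈ 28517.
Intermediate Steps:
v(F, W) = -37 + 32*W + F*(3 + F)² (v(F, W) = (F*(3 + F)² + 32*W) - 37 = (32*W + F*(3 + F)²) - 37 = -37 + 32*W + F*(3 + F)²)
28517 - (10049 - 23627)/(v(-1*(-65), -3) + 8200) = 28517 - (10049 - 23627)/((-37 + 32*(-3) + (-1*(-65))*(3 - 1*(-65))²) + 8200) = 28517 - (-13578)/((-37 - 96 + 65*(3 + 65)²) + 8200) = 28517 - (-13578)/((-37 - 96 + 65*68²) + 8200) = 28517 - (-13578)/((-37 - 96 + 65*4624) + 8200) = 28517 - (-13578)/((-37 - 96 + 300560) + 8200) = 28517 - (-13578)/(300427 + 8200) = 28517 - (-13578)/308627 = 28517 - 1*(-13578/308627) = 28517 + 13578/308627 = 8801129737/308627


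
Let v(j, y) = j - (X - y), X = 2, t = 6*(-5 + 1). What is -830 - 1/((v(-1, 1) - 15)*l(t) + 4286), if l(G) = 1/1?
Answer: -3543271/4269 ≈ -830.00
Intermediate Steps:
t = -24 (t = 6*(-4) = -24)
v(j, y) = -2 + j + y (v(j, y) = j - (2 - y) = j + (-2 + y) = -2 + j + y)
l(G) = 1
-830 - 1/((v(-1, 1) - 15)*l(t) + 4286) = -830 - 1/(((-2 - 1 + 1) - 15)*1 + 4286) = -830 - 1/((-2 - 15)*1 + 4286) = -830 - 1/(-17*1 + 4286) = -830 - 1/(-17 + 4286) = -830 - 1/4269 = -3543271/4269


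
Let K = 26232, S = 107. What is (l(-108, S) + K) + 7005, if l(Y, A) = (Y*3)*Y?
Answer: 68229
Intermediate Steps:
l(Y, A) = 3*Y² (l(Y, A) = (3*Y)*Y = 3*Y²)
(l(-108, S) + K) + 7005 = (3*(-108)² + 26232) + 7005 = (3*11664 + 26232) + 7005 = (34992 + 26232) + 7005 = 61224 + 7005 = 68229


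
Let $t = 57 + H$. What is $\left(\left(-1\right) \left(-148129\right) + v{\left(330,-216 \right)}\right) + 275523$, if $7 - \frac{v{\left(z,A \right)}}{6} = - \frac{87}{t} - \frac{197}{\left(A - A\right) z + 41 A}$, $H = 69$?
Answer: $\frac{4377647833}{10332} \approx 4.237 \cdot 10^{5}$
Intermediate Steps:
$t = 126$ ($t = 57 + 69 = 126$)
$v{\left(z,A \right)} = \frac{323}{7} + \frac{1182}{41 A}$ ($v{\left(z,A \right)} = 42 - 6 \left(- \frac{87}{126} - \frac{197}{\left(A - A\right) z + 41 A}\right) = 42 - 6 \left(\left(-87\right) \frac{1}{126} - \frac{197}{0 z + 41 A}\right) = 42 - 6 \left(- \frac{29}{42} - \frac{197}{0 + 41 A}\right) = 42 - 6 \left(- \frac{29}{42} - \frac{197}{41 A}\right) = 42 + \left(\frac{29}{7} + \frac{1182}{41 A}\right) = \frac{323}{7} + \frac{1182}{41 A}$)
$\left(\left(-1\right) \left(-148129\right) + v{\left(330,-216 \right)}\right) + 275523 = \left(\left(-1\right) \left(-148129\right) + \frac{8274 + 13243 \left(-216\right)}{287 \left(-216\right)}\right) + 275523 = \left(148129 + \frac{1}{287} \left(- \frac{1}{216}\right) \left(8274 - 2860488\right)\right) + 275523 = \left(148129 + \frac{1}{287} \left(- \frac{1}{216}\right) \left(-2852214\right)\right) + 275523 = \left(148129 + \frac{475369}{10332}\right) + 275523 = \frac{1530944197}{10332} + 275523 = \frac{4377647833}{10332}$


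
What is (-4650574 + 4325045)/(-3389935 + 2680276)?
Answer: 325529/709659 ≈ 0.45871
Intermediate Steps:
(-4650574 + 4325045)/(-3389935 + 2680276) = -325529/(-709659) = -325529*(-1/709659) = 325529/709659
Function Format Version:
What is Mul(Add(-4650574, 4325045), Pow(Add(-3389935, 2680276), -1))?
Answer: Rational(325529, 709659) ≈ 0.45871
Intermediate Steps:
Mul(Add(-4650574, 4325045), Pow(Add(-3389935, 2680276), -1)) = Mul(-325529, Pow(-709659, -1)) = Mul(-325529, Rational(-1, 709659)) = Rational(325529, 709659)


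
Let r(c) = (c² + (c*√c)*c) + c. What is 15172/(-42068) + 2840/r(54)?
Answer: -16637630129/43854344001 + 8520*√6/154439 ≈ -0.24425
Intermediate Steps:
r(c) = c + c² + c^(5/2) (r(c) = (c² + c^(3/2)*c) + c = (c² + c^(5/2)) + c = c + c² + c^(5/2))
15172/(-42068) + 2840/r(54) = 15172/(-42068) + 2840/(54 + 54² + 54^(5/2)) = 15172*(-1/42068) + 2840/(54 + 2916 + 8748*√6) = -3793/10517 + 2840/(2970 + 8748*√6)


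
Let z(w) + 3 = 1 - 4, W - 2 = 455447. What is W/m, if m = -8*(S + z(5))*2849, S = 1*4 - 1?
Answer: 455449/68376 ≈ 6.6609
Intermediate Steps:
W = 455449 (W = 2 + 455447 = 455449)
z(w) = -6 (z(w) = -3 + (1 - 4) = -3 - 3 = -6)
S = 3 (S = 4 - 1 = 3)
m = 68376 (m = -8*(3 - 6)*2849 = -8*(-3)*2849 = 24*2849 = 68376)
W/m = 455449/68376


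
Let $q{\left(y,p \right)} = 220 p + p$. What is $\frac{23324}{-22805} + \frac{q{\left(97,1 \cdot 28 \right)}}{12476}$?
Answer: $- \frac{37468221}{71128795} \approx -0.52677$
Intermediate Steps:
$q{\left(y,p \right)} = 221 p$
$\frac{23324}{-22805} + \frac{q{\left(97,1 \cdot 28 \right)}}{12476} = \frac{23324}{-22805} + \frac{221 \cdot 1 \cdot 28}{12476} = 23324 \left(- \frac{1}{22805}\right) + 221 \cdot 28 \cdot \frac{1}{12476} = - \frac{23324}{22805} + 6188 \cdot \frac{1}{12476} = - \frac{23324}{22805} + \frac{1547}{3119} = - \frac{37468221}{71128795}$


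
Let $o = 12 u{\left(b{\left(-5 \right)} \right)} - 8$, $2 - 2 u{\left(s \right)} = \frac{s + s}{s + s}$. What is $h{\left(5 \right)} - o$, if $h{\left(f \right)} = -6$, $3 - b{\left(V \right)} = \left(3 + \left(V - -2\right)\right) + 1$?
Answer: $-4$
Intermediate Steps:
$b{\left(V \right)} = -3 - V$ ($b{\left(V \right)} = 3 - \left(\left(3 + \left(V - -2\right)\right) + 1\right) = 3 - \left(\left(3 + \left(V + 2\right)\right) + 1\right) = 3 - \left(\left(3 + \left(2 + V\right)\right) + 1\right) = 3 - \left(\left(5 + V\right) + 1\right) = 3 - \left(6 + V\right) = -3 - V$)
$u{\left(s \right)} = \frac{1}{2}$ ($u{\left(s \right)} = 1 - \frac{\left(s + s\right) \frac{1}{s + s}}{2} = 1 - \frac{2 s \frac{1}{2 s}}{2} = 1 - \frac{1}{2} = \frac{1}{2}$)
$o = -2$ ($o = 12 \cdot \frac{1}{2} - 8 = 6 - 8 = -2$)
$h{\left(5 \right)} - o = -6 - -2 = -6 + 2 = -4$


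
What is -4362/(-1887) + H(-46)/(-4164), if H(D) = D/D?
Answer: 6053827/2619156 ≈ 2.3114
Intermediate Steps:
H(D) = 1
-4362/(-1887) + H(-46)/(-4164) = -4362/(-1887) + 1/(-4164) = -4362*(-1/1887) + 1*(-1/4164) = 1454/629 - 1/4164 = 6053827/2619156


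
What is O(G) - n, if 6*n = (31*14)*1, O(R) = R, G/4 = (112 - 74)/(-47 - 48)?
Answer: -1109/15 ≈ -73.933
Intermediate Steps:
G = -8/5 (G = 4*((112 - 74)/(-47 - 48)) = 4*(38/(-95)) = 4*(38*(-1/95)) = 4*(-2/5) = -8/5 ≈ -1.6000)
n = 217/3 (n = ((31*14)*1)/6 = (434*1)/6 = (1/6)*434 = 217/3 ≈ 72.333)
O(G) - n = -8/5 - 1*217/3 = -8/5 - 217/3 = -1109/15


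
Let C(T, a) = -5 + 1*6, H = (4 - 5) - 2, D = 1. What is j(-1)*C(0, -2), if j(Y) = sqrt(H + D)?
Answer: I*sqrt(2) ≈ 1.4142*I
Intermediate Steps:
H = -3 (H = -1 - 2 = -3)
C(T, a) = 1 (C(T, a) = -5 + 6 = 1)
j(Y) = I*sqrt(2) (j(Y) = sqrt(-3 + 1) = sqrt(-2) = I*sqrt(2))
j(-1)*C(0, -2) = (I*sqrt(2))*1 = I*sqrt(2)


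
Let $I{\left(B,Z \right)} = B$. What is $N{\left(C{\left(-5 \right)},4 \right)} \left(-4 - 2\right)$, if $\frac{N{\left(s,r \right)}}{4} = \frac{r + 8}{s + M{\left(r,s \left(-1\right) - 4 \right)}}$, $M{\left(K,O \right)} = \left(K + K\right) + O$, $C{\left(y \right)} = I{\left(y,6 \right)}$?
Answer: $-72$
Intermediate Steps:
$C{\left(y \right)} = y$
$M{\left(K,O \right)} = O + 2 K$ ($M{\left(K,O \right)} = 2 K + O = O + 2 K$)
$N{\left(s,r \right)} = \frac{4 \left(8 + r\right)}{-4 + 2 r}$ ($N{\left(s,r \right)} = 4 \frac{r + 8}{s + \left(\left(s \left(-1\right) - 4\right) + 2 r\right)} = 4 \frac{8 + r}{s - \left(4 + s - 2 r\right)} = 4 \frac{8 + r}{-4 + 2 r} = \frac{4 \left(8 + r\right)}{-4 + 2 r}$)
$N{\left(C{\left(-5 \right)},4 \right)} \left(-4 - 2\right) = \frac{2 \left(8 + 4\right)}{-2 + 4} \left(-4 - 2\right) = 2 \cdot \frac{1}{2} \cdot 12 \left(-6\right) = 12 \left(-6\right) = -72$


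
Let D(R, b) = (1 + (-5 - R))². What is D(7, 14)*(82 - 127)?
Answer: -5445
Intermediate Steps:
D(R, b) = (-4 - R)²
D(7, 14)*(82 - 127) = (4 + 7)²*(82 - 127) = 11²*(-45) = 121*(-45) = -5445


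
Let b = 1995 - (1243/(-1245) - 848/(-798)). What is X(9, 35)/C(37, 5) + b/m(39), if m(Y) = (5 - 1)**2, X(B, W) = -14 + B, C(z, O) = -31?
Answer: 1708920209/13688360 ≈ 124.84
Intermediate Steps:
m(Y) = 16 (m(Y) = 4**2 = 16)
b = 110110478/55195 (b = 1995 - (1243*(-1/1245) - 848*(-1/798)) = 1995 - (-1243/1245 + 424/399) = 1995 - 1*3547/55195 = 1995 - 3547/55195 = 110110478/55195 ≈ 1994.9)
X(9, 35)/C(37, 5) + b/m(39) = (-14 + 9)/(-31) + (110110478/55195)/16 = -5*(-1/31) + (110110478/55195)*(1/16) = 5/31 + 55055239/441560 = 1708920209/13688360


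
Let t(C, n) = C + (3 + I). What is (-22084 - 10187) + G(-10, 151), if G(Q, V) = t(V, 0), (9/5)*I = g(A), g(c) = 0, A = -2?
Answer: -32117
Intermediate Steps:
I = 0 (I = (5/9)*0 = 0)
t(C, n) = 3 + C (t(C, n) = C + (3 + 0) = C + 3 = 3 + C)
G(Q, V) = 3 + V
(-22084 - 10187) + G(-10, 151) = (-22084 - 10187) + (3 + 151) = -32271 + 154 = -32117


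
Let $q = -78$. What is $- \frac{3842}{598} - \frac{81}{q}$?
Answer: $- \frac{3221}{598} \approx -5.3863$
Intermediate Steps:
$- \frac{3842}{598} - \frac{81}{q} = - \frac{3842}{598} - \frac{81}{-78} = \left(-3842\right) \frac{1}{598} - - \frac{27}{26} = - \frac{1921}{299} + \frac{27}{26} = - \frac{3221}{598}$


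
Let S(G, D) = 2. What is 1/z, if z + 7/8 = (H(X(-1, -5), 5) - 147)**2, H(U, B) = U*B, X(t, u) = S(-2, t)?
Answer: 8/150145 ≈ 5.3282e-5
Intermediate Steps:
X(t, u) = 2
H(U, B) = B*U
z = 150145/8 (z = -7/8 + (5*2 - 147)**2 = -7/8 + (10 - 147)**2 = -7/8 + (-137)**2 = -7/8 + 18769 = 150145/8 ≈ 18768.)
1/z = 1/(150145/8) = 8/150145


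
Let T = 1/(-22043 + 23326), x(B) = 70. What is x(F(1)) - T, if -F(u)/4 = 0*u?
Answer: 89809/1283 ≈ 69.999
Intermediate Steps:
F(u) = 0 (F(u) = -0*u = -4*0 = 0)
T = 1/1283 ≈ 0.00077942
x(F(1)) - T = 70 - 1*1/1283 = 70 - 1/1283 = 89809/1283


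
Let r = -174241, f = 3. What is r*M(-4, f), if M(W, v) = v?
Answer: -522723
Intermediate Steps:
r*M(-4, f) = -174241*3 = -522723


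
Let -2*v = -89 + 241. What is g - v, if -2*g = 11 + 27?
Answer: 57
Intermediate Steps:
g = -19 (g = -(11 + 27)/2 = -½*38 = -19)
v = -76 (v = -(-89 + 241)/2 = -½*152 = -76)
g - v = -19 - 1*(-76) = -19 + 76 = 57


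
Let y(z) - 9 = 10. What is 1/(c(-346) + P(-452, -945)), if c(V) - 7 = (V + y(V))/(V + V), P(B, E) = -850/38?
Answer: -13148/195851 ≈ -0.067133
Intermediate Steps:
P(B, E) = -425/19 (P(B, E) = -850*1/38 = -425/19)
y(z) = 19 (y(z) = 9 + 10 = 19)
c(V) = 7 + (19 + V)/(2*V) (c(V) = 7 + (V + 19)/(V + V) = 7 + (19 + V)/((2*V)) = 7 + (19 + V)*(1/(2*V)) = 7 + (19 + V)/(2*V))
1/(c(-346) + P(-452, -945)) = 1/((½)*(19 + 15*(-346))/(-346) - 425/19) = 1/((½)*(-1/346)*(19 - 5190) - 425/19) = 1/((½)*(-1/346)*(-5171) - 425/19) = 1/(5171/692 - 425/19) = 1/(-195851/13148) = -13148/195851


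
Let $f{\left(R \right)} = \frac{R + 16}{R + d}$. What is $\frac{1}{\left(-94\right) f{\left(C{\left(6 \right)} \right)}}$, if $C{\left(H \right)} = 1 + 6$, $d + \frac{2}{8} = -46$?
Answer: $\frac{157}{8648} \approx 0.018154$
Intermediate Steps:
$d = - \frac{185}{4}$ ($d = - \frac{1}{4} - 46 = - \frac{185}{4} \approx -46.25$)
$C{\left(H \right)} = 7$
$f{\left(R \right)} = \frac{16 + R}{- \frac{185}{4} + R}$ ($f{\left(R \right)} = \frac{R + 16}{R - \frac{185}{4}} = \frac{16 + R}{- \frac{185}{4} + R}$)
$\frac{1}{\left(-94\right) f{\left(C{\left(6 \right)} \right)}} = \frac{1}{\left(-94\right) \frac{4 \left(16 + 7\right)}{-185 + 4 \cdot 7}} = \frac{1}{\left(-94\right) 4 \frac{1}{-185 + 28} \cdot 23} = \frac{1}{\left(-94\right) 4 \frac{1}{-157} \cdot 23} = \frac{1}{\left(-94\right) 4 \left(- \frac{1}{157}\right) 23} = \frac{1}{\left(-94\right) \left(- \frac{92}{157}\right)} = \frac{1}{\frac{8648}{157}} = \frac{157}{8648}$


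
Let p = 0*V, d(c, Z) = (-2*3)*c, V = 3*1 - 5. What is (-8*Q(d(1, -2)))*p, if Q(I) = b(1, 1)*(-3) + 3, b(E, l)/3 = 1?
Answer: 0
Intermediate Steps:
b(E, l) = 3 (b(E, l) = 3*1 = 3)
V = -2 (V = 3 - 5 = -2)
d(c, Z) = -6*c
p = 0 (p = 0*(-2) = 0)
Q(I) = -6 (Q(I) = 3*(-3) + 3 = -9 + 3 = -6)
(-8*Q(d(1, -2)))*p = -8*(-6)*0 = 48*0 = 0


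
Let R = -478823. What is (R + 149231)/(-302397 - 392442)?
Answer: 109864/231613 ≈ 0.47434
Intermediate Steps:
(R + 149231)/(-302397 - 392442) = (-478823 + 149231)/(-302397 - 392442) = -329592/(-694839) = -329592*(-1/694839) = 109864/231613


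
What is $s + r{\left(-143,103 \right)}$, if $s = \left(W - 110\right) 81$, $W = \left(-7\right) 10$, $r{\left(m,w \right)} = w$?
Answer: $-14477$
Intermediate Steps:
$W = -70$
$s = -14580$ ($s = \left(-70 - 110\right) 81 = \left(-180\right) 81 = -14580$)
$s + r{\left(-143,103 \right)} = -14580 + 103 = -14477$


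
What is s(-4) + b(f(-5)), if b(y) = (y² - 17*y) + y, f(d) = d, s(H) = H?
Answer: 101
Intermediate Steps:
b(y) = y² - 16*y
s(-4) + b(f(-5)) = -4 - 5*(-16 - 5) = -4 - 5*(-21) = -4 + 105 = 101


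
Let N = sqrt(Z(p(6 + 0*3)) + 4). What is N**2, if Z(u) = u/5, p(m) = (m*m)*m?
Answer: 236/5 ≈ 47.200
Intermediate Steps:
p(m) = m**3 (p(m) = m**2*m = m**3)
Z(u) = u/5 (Z(u) = u*(1/5) = u/5)
N = 2*sqrt(295)/5 (N = sqrt((6 + 0*3)**3/5 + 4) = sqrt((6 + 0)**3/5 + 4) = sqrt((1/5)*6**3 + 4) = sqrt((1/5)*216 + 4) = sqrt(216/5 + 4) = sqrt(236/5) = 2*sqrt(295)/5 ≈ 6.8702)
N**2 = (2*sqrt(295)/5)**2 = 236/5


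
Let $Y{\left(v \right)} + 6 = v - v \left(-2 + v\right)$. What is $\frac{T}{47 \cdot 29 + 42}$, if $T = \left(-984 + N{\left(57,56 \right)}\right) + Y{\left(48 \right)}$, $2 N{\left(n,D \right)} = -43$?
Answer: $- \frac{6343}{2810} \approx -2.2573$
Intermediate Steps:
$N{\left(n,D \right)} = - \frac{43}{2}$ ($N{\left(n,D \right)} = \frac{1}{2} \left(-43\right) = - \frac{43}{2}$)
$Y{\left(v \right)} = -6 + v - v \left(-2 + v\right)$ ($Y{\left(v \right)} = -6 - \left(- v + v \left(-2 + v\right)\right) = -6 + v - v \left(-2 + v\right)$)
$T = - \frac{6343}{2}$ ($T = \left(-984 - \frac{43}{2}\right) - 2166 = - \frac{2011}{2} - 2166 = - \frac{6343}{2} \approx -3171.5$)
$\frac{T}{47 \cdot 29 + 42} = - \frac{6343}{2 \left(47 \cdot 29 + 42\right)} = - \frac{6343}{2 \left(1363 + 42\right)} = - \frac{6343}{2 \cdot 1405} = \left(- \frac{6343}{2}\right) \frac{1}{1405} = - \frac{6343}{2810}$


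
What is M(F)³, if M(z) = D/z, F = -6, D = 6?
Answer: -1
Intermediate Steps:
M(z) = 6/z
M(F)³ = (6/(-6))³ = (6*(-⅙))³ = (-1)³ = -1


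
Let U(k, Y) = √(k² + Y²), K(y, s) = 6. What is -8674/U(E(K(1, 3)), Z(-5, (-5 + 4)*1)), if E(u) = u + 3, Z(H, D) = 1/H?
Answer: -21685*√2026/1013 ≈ -963.54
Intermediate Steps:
E(u) = 3 + u
U(k, Y) = √(Y² + k²)
-8674/U(E(K(1, 3)), Z(-5, (-5 + 4)*1)) = -8674/√((1/(-5))² + (3 + 6)²) = -8674/√((-⅕)² + 9²) = -8674/√(1/25 + 81) = -8674*5*√2026/2026 = -21685*√2026/1013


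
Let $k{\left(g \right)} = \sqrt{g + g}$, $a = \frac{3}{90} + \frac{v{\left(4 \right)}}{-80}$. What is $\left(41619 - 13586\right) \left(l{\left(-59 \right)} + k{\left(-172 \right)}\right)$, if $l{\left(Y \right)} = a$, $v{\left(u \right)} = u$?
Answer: $- \frac{28033}{60} + 56066 i \sqrt{86} \approx -467.22 + 5.1993 \cdot 10^{5} i$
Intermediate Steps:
$a = - \frac{1}{60}$ ($a = \frac{3}{90} + \frac{4}{-80} = 3 \cdot \frac{1}{90} + 4 \left(- \frac{1}{80}\right) = \frac{1}{30} - \frac{1}{20} = - \frac{1}{60} \approx -0.016667$)
$k{\left(g \right)} = \sqrt{2} \sqrt{g}$ ($k{\left(g \right)} = \sqrt{2 g} = \sqrt{2} \sqrt{g}$)
$l{\left(Y \right)} = - \frac{1}{60}$
$\left(41619 - 13586\right) \left(l{\left(-59 \right)} + k{\left(-172 \right)}\right) = \left(41619 - 13586\right) \left(- \frac{1}{60} + \sqrt{2} \sqrt{-172}\right) = 28033 \left(- \frac{1}{60} + \sqrt{2} \cdot 2 i \sqrt{43}\right) = 28033 \left(- \frac{1}{60} + 2 i \sqrt{86}\right) = - \frac{28033}{60} + 56066 i \sqrt{86}$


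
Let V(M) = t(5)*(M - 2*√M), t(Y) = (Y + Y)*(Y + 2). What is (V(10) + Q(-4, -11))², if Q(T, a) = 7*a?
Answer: 584129 - 174440*√10 ≈ 32501.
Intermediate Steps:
t(Y) = 2*Y*(2 + Y) (t(Y) = (2*Y)*(2 + Y) = 2*Y*(2 + Y))
V(M) = -140*√M + 70*M (V(M) = (2*5*(2 + 5))*(M - 2*√M) = (2*5*7)*(M - 2*√M) = 70*(M - 2*√M) = -140*√M + 70*M)
(V(10) + Q(-4, -11))² = ((-140*√10 + 70*10) + 7*(-11))² = ((-140*√10 + 700) - 77)² = ((700 - 140*√10) - 77)² = (623 - 140*√10)²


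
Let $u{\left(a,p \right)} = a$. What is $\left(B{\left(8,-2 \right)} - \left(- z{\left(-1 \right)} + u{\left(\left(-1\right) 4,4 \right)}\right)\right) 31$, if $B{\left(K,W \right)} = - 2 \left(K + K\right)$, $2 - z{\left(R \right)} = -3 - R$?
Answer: $-744$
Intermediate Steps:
$z{\left(R \right)} = 5 + R$ ($z{\left(R \right)} = 2 - \left(-3 - R\right) = 2 + \left(3 + R\right) = 5 + R$)
$B{\left(K,W \right)} = - 4 K$ ($B{\left(K,W \right)} = - 2 \cdot 2 K = - 4 K$)
$\left(B{\left(8,-2 \right)} - \left(- z{\left(-1 \right)} + u{\left(\left(-1\right) 4,4 \right)}\right)\right) 31 = \left(\left(-4\right) 8 + \left(\left(5 - 1\right) - \left(-1\right) 4\right)\right) 31 = \left(-32 + \left(4 - -4\right)\right) 31 = \left(-32 + \left(4 + 4\right)\right) 31 = \left(-32 + 8\right) 31 = \left(-24\right) 31 = -744$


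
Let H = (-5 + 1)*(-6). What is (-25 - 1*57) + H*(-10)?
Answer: -322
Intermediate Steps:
H = 24 (H = -4*(-6) = 24)
(-25 - 1*57) + H*(-10) = (-25 - 1*57) + 24*(-10) = (-25 - 57) - 240 = -82 - 240 = -322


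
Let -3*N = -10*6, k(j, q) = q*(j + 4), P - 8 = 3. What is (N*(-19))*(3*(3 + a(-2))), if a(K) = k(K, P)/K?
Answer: 9120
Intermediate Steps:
P = 11 (P = 8 + 3 = 11)
k(j, q) = q*(4 + j)
a(K) = (44 + 11*K)/K (a(K) = (11*(4 + K))/K = (44 + 11*K)/K)
N = 20 (N = -(-10)*6/3 = -⅓*(-60) = 20)
(N*(-19))*(3*(3 + a(-2))) = (20*(-19))*(3*(3 + (11 + 44/(-2)))) = -1140*(3 + (11 + 44*(-½))) = -1140*(3 + (11 - 22)) = -1140*(3 - 11) = -1140*(-8) = -380*(-24) = 9120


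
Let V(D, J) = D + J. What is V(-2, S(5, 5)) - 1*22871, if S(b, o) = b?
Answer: -22868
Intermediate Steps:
V(-2, S(5, 5)) - 1*22871 = (-2 + 5) - 1*22871 = 3 - 22871 = -22868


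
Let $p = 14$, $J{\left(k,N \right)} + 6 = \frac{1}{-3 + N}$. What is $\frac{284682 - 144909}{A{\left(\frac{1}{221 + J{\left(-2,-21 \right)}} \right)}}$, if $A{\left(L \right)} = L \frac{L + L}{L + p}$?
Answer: $\frac{8683112255125}{192} \approx 4.5225 \cdot 10^{10}$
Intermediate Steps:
$J{\left(k,N \right)} = -6 + \frac{1}{-3 + N}$
$A{\left(L \right)} = \frac{2 L^{2}}{14 + L}$ ($A{\left(L \right)} = L \frac{L + L}{L + 14} = L \frac{2 L}{14 + L} = \frac{2 L^{2}}{14 + L}$)
$\frac{284682 - 144909}{A{\left(\frac{1}{221 + J{\left(-2,-21 \right)}} \right)}} = \frac{284682 - 144909}{2 \left(\frac{1}{221 + \frac{19 - -126}{-3 - 21}}\right)^{2} \frac{1}{14 + \frac{1}{221 + \frac{19 - -126}{-3 - 21}}}} = \frac{284682 - 144909}{2 \left(\frac{1}{221 + \frac{19 + 126}{-24}}\right)^{2} \frac{1}{14 + \frac{1}{221 + \frac{19 + 126}{-24}}}} = \frac{139773}{2 \left(\frac{1}{221 - \frac{145}{24}}\right)^{2} \frac{1}{14 + \frac{1}{221 - \frac{145}{24}}}} = \frac{139773}{2 \left(\frac{1}{\frac{5159}{24}}\right)^{2} \frac{1}{14 + \frac{1}{\frac{5159}{24}}}} = \frac{139773}{2 \left(\frac{24}{5159}\right)^{2} \frac{1}{14 + \frac{24}{5159}}} = \frac{139773}{2 \cdot \frac{576}{26615281} \frac{1}{\frac{72250}{5159}}} = \frac{139773}{2 \cdot \frac{576}{26615281} \cdot \frac{5159}{72250}} = \frac{139773}{\frac{576}{186368875}} = 139773 \cdot \frac{186368875}{576} = \frac{8683112255125}{192}$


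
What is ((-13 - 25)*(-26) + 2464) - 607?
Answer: 2845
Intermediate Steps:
((-13 - 25)*(-26) + 2464) - 607 = (-38*(-26) + 2464) - 607 = (988 + 2464) - 607 = 3452 - 607 = 2845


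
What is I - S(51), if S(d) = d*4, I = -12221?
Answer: -12425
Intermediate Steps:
S(d) = 4*d
I - S(51) = -12221 - 4*51 = -12221 - 1*204 = -12221 - 204 = -12425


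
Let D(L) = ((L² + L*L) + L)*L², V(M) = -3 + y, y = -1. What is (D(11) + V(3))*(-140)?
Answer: -4285260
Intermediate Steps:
V(M) = -4 (V(M) = -3 - 1 = -4)
D(L) = L²*(L + 2*L²) (D(L) = ((L² + L²) + L)*L² = (2*L² + L)*L² = (L + 2*L²)*L² = L²*(L + 2*L²))
(D(11) + V(3))*(-140) = (11³*(1 + 2*11) - 4)*(-140) = (1331*(1 + 22) - 4)*(-140) = (1331*23 - 4)*(-140) = (30613 - 4)*(-140) = 30609*(-140) = -4285260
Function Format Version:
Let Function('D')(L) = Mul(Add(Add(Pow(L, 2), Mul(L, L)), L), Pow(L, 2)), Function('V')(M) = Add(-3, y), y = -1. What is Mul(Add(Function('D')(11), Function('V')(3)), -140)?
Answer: -4285260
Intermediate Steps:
Function('V')(M) = -4 (Function('V')(M) = Add(-3, -1) = -4)
Function('D')(L) = Mul(Pow(L, 2), Add(L, Mul(2, Pow(L, 2)))) (Function('D')(L) = Mul(Add(Add(Pow(L, 2), Pow(L, 2)), L), Pow(L, 2)) = Mul(Add(Mul(2, Pow(L, 2)), L), Pow(L, 2)) = Mul(Add(L, Mul(2, Pow(L, 2))), Pow(L, 2)) = Mul(Pow(L, 2), Add(L, Mul(2, Pow(L, 2)))))
Mul(Add(Function('D')(11), Function('V')(3)), -140) = Mul(Add(Mul(Pow(11, 3), Add(1, Mul(2, 11))), -4), -140) = Mul(Add(Mul(1331, Add(1, 22)), -4), -140) = Mul(Add(Mul(1331, 23), -4), -140) = Mul(Add(30613, -4), -140) = Mul(30609, -140) = -4285260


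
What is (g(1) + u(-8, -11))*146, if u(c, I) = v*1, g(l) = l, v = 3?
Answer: 584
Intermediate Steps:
u(c, I) = 3 (u(c, I) = 3*1 = 3)
(g(1) + u(-8, -11))*146 = (1 + 3)*146 = 4*146 = 584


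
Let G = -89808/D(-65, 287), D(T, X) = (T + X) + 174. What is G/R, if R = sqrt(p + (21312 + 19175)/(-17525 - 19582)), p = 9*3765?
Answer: -1871*sqrt(323998277974)/864414518 ≈ -1.2320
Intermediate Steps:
p = 33885
D(T, X) = 174 + T + X
R = 4*sqrt(323998277974)/12369 (R = sqrt(33885 + (21312 + 19175)/(-17525 - 19582)) = sqrt(33885 + 40487/(-37107)) = sqrt(33885 + 40487*(-1/37107)) = sqrt(33885 - 40487/37107) = sqrt(1257330208/37107) = 4*sqrt(323998277974)/12369 ≈ 184.08)
G = -7484/33 (G = -89808/(174 - 65 + 287) = -89808/396 = -89808*1/396 = -7484/33 ≈ -226.79)
G/R = -7484*3*sqrt(323998277974)/314332552/33 = -1871*sqrt(323998277974)/864414518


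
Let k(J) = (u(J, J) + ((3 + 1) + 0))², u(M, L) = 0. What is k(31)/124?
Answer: 4/31 ≈ 0.12903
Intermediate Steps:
k(J) = 16 (k(J) = (0 + ((3 + 1) + 0))² = (0 + (4 + 0))² = (0 + 4)² = 4² = 16)
k(31)/124 = 16/124 = 16*(1/124) = 4/31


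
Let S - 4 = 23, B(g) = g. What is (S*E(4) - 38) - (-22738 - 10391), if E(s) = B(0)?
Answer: 33091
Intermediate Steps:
S = 27 (S = 4 + 23 = 27)
E(s) = 0
(S*E(4) - 38) - (-22738 - 10391) = (27*0 - 38) - (-22738 - 10391) = (0 - 38) - 1*(-33129) = -38 + 33129 = 33091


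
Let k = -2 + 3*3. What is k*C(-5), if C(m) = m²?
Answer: 175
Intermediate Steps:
k = 7 (k = -2 + 9 = 7)
k*C(-5) = 7*(-5)² = 7*25 = 175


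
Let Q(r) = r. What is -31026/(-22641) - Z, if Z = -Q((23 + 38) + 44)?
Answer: 802777/7547 ≈ 106.37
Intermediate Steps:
Z = -105 (Z = -((23 + 38) + 44) = -(61 + 44) = -1*105 = -105)
-31026/(-22641) - Z = -31026/(-22641) - 1*(-105) = -31026*(-1/22641) + 105 = 10342/7547 + 105 = 802777/7547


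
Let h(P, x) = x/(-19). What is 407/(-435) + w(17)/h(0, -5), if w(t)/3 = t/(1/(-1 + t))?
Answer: 1348441/435 ≈ 3099.9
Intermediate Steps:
h(P, x) = -x/19 (h(P, x) = x*(-1/19) = -x/19)
w(t) = 3*t*(-1 + t) (w(t) = 3*(t/(1/(-1 + t))) = 3*(t*(-1 + t)) = 3*t*(-1 + t))
407/(-435) + w(17)/h(0, -5) = 407/(-435) + (3*17*(-1 + 17))/((-1/19*(-5))) = 407*(-1/435) + (3*17*16)/(5/19) = -407/435 + 816*(19/5) = -407/435 + 15504/5 = 1348441/435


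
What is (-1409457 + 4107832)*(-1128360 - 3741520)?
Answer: -13140762445000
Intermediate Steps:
(-1409457 + 4107832)*(-1128360 - 3741520) = 2698375*(-4869880) = -13140762445000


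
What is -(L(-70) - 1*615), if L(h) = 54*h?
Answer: 4395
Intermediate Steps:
-(L(-70) - 1*615) = -(54*(-70) - 1*615) = -(-3780 - 615) = -1*(-4395) = 4395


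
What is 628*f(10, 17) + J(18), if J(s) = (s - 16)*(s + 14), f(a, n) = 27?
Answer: 17020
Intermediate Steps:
J(s) = (-16 + s)*(14 + s)
628*f(10, 17) + J(18) = 628*27 + (-224 + 18**2 - 2*18) = 16956 + (-224 + 324 - 36) = 16956 + 64 = 17020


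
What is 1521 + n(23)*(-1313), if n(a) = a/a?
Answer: 208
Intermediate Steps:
n(a) = 1
1521 + n(23)*(-1313) = 1521 + 1*(-1313) = 1521 - 1313 = 208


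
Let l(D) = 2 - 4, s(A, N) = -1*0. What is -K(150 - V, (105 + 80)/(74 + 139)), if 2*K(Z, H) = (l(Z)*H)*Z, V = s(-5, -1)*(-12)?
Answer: 9250/71 ≈ 130.28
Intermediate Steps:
s(A, N) = 0
V = 0 (V = 0*(-12) = 0)
l(D) = -2
K(Z, H) = -H*Z (K(Z, H) = ((-2*H)*Z)/2 = (-2*H*Z)/2 = -H*Z)
-K(150 - V, (105 + 80)/(74 + 139)) = -(-1)*(105 + 80)/(74 + 139)*(150 - 1*0) = -(-1)*185/213*(150 + 0) = -(-1)*185*(1/213)*150 = -(-1)*185*150/213 = -1*(-9250/71) = 9250/71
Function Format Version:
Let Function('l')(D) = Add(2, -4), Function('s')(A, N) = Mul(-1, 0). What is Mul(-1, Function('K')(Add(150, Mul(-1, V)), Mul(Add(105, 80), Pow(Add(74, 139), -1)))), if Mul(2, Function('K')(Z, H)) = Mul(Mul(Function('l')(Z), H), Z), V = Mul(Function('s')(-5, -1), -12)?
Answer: Rational(9250, 71) ≈ 130.28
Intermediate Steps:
Function('s')(A, N) = 0
V = 0 (V = Mul(0, -12) = 0)
Function('l')(D) = -2
Function('K')(Z, H) = Mul(-1, H, Z) (Function('K')(Z, H) = Mul(Rational(1, 2), Mul(Mul(-2, H), Z)) = Mul(Rational(1, 2), Mul(-2, H, Z)) = Mul(-1, H, Z))
Mul(-1, Function('K')(Add(150, Mul(-1, V)), Mul(Add(105, 80), Pow(Add(74, 139), -1)))) = Mul(-1, Mul(-1, Mul(Add(105, 80), Pow(Add(74, 139), -1)), Add(150, Mul(-1, 0)))) = Mul(-1, Mul(-1, Mul(185, Pow(213, -1)), Add(150, 0))) = Mul(-1, Mul(-1, Mul(185, Rational(1, 213)), 150)) = Mul(-1, Mul(-1, Rational(185, 213), 150)) = Mul(-1, Rational(-9250, 71)) = Rational(9250, 71)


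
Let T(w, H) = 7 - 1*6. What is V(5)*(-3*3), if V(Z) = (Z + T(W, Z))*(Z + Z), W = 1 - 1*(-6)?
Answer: -540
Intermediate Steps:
W = 7 (W = 1 + 6 = 7)
T(w, H) = 1 (T(w, H) = 7 - 6 = 1)
V(Z) = 2*Z*(1 + Z) (V(Z) = (Z + 1)*(Z + Z) = (1 + Z)*(2*Z) = 2*Z*(1 + Z))
V(5)*(-3*3) = (2*5*(1 + 5))*(-3*3) = (2*5*6)*(-9) = 60*(-9) = -540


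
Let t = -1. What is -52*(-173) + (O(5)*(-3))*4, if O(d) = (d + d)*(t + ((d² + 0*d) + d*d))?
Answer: 3116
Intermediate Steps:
O(d) = 2*d*(-1 + 2*d²) (O(d) = (d + d)*(-1 + ((d² + 0*d) + d*d)) = (2*d)*(-1 + ((d² + 0) + d²)) = (2*d)*(-1 + (d² + d²)) = (2*d)*(-1 + 2*d²) = 2*d*(-1 + 2*d²))
-52*(-173) + (O(5)*(-3))*4 = -52*(-173) + ((-2*5 + 4*5³)*(-3))*4 = 8996 + ((-10 + 4*125)*(-3))*4 = 8996 + ((-10 + 500)*(-3))*4 = 8996 + (490*(-3))*4 = 8996 - 1470*4 = 8996 - 5880 = 3116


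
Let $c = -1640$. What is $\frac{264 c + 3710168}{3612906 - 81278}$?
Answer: $\frac{819302}{882907} \approx 0.92796$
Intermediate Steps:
$\frac{264 c + 3710168}{3612906 - 81278} = \frac{264 \left(-1640\right) + 3710168}{3612906 - 81278} = \frac{-432960 + 3710168}{3531628} = 3277208 \cdot \frac{1}{3531628} = \frac{819302}{882907}$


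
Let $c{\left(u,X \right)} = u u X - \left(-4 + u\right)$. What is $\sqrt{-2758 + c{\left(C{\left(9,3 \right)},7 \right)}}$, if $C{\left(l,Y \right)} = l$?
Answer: $6 i \sqrt{61} \approx 46.862 i$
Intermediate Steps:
$c{\left(u,X \right)} = 4 - u + X u^{2}$ ($c{\left(u,X \right)} = u^{2} X - \left(-4 + u\right) = X u^{2} - \left(-4 + u\right) = 4 - u + X u^{2}$)
$\sqrt{-2758 + c{\left(C{\left(9,3 \right)},7 \right)}} = \sqrt{-2758 + \left(4 - 9 + 7 \cdot 9^{2}\right)} = \sqrt{-2758 + \left(4 - 9 + 7 \cdot 81\right)} = \sqrt{-2758 + \left(4 - 9 + 567\right)} = \sqrt{-2758 + 562} = \sqrt{-2196} = 6 i \sqrt{61}$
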